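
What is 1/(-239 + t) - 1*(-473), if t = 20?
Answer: 103586/219 ≈ 473.00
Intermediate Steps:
1/(-239 + t) - 1*(-473) = 1/(-239 + 20) - 1*(-473) = 1/(-219) + 473 = -1/219 + 473 = 103586/219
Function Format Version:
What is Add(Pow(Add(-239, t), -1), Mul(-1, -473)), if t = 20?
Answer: Rational(103586, 219) ≈ 473.00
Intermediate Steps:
Add(Pow(Add(-239, t), -1), Mul(-1, -473)) = Add(Pow(Add(-239, 20), -1), Mul(-1, -473)) = Add(Pow(-219, -1), 473) = Add(Rational(-1, 219), 473) = Rational(103586, 219)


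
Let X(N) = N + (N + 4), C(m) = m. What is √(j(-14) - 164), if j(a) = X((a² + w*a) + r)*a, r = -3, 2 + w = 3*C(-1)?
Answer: 4*I*√474 ≈ 87.086*I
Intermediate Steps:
w = -5 (w = -2 + 3*(-1) = -2 - 3 = -5)
X(N) = 4 + 2*N (X(N) = N + (4 + N) = 4 + 2*N)
j(a) = a*(-2 - 10*a + 2*a²) (j(a) = (4 + 2*((a² - 5*a) - 3))*a = (4 + 2*(-3 + a² - 5*a))*a = (4 + (-6 - 10*a + 2*a²))*a = (-2 - 10*a + 2*a²)*a = a*(-2 - 10*a + 2*a²))
√(j(-14) - 164) = √(2*(-14)*(-1 + (-14)² - 5*(-14)) - 164) = √(2*(-14)*(-1 + 196 + 70) - 164) = √(2*(-14)*265 - 164) = √(-7420 - 164) = √(-7584) = 4*I*√474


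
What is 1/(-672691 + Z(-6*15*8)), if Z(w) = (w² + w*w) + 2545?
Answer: 1/366654 ≈ 2.7274e-6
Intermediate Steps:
Z(w) = 2545 + 2*w² (Z(w) = (w² + w²) + 2545 = 2*w² + 2545 = 2545 + 2*w²)
1/(-672691 + Z(-6*15*8)) = 1/(-672691 + (2545 + 2*(-6*15*8)²)) = 1/(-672691 + (2545 + 2*(-90*8)²)) = 1/(-672691 + (2545 + 2*(-720)²)) = 1/(-672691 + (2545 + 2*518400)) = 1/(-672691 + (2545 + 1036800)) = 1/(-672691 + 1039345) = 1/366654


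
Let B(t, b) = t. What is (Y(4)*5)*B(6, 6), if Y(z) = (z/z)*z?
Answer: 120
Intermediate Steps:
Y(z) = z (Y(z) = 1*z = z)
(Y(4)*5)*B(6, 6) = (4*5)*6 = 20*6 = 120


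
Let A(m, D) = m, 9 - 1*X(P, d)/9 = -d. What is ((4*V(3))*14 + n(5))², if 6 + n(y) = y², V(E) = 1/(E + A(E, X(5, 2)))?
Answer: 7225/9 ≈ 802.78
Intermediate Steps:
X(P, d) = 81 + 9*d (X(P, d) = 81 - (-9)*d = 81 + 9*d)
V(E) = 1/(2*E) (V(E) = 1/(E + E) = 1/(2*E))
n(y) = -6 + y²
((4*V(3))*14 + n(5))² = ((4*((½)/3))*14 + (-6 + 5²))² = ((4*((½)*(⅓)))*14 + (-6 + 25))² = ((4*(⅙))*14 + 19)² = ((⅔)*14 + 19)² = (28/3 + 19)² = (85/3)² = 7225/9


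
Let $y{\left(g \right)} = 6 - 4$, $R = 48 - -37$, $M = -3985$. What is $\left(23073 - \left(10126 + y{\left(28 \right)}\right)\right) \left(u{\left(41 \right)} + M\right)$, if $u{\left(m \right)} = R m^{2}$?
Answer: $1798060500$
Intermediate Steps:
$R = 85$ ($R = 48 + 37 = 85$)
$y{\left(g \right)} = 2$ ($y{\left(g \right)} = 6 - 4 = 2$)
$u{\left(m \right)} = 85 m^{2}$
$\left(23073 - \left(10126 + y{\left(28 \right)}\right)\right) \left(u{\left(41 \right)} + M\right) = \left(23073 - 10128\right) \left(85 \cdot 41^{2} - 3985\right) = \left(23073 - 10128\right) \left(85 \cdot 1681 - 3985\right) = \left(23073 - 10128\right) \left(142885 - 3985\right) = 12945 \cdot 138900 = 1798060500$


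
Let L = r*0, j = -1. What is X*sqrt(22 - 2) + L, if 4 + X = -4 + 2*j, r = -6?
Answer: -20*sqrt(5) ≈ -44.721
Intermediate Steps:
X = -10 (X = -4 + (-4 + 2*(-1)) = -4 + (-4 - 2) = -4 - 6 = -10)
L = 0 (L = -6*0 = 0)
X*sqrt(22 - 2) + L = -10*sqrt(22 - 2) + 0 = -20*sqrt(5) + 0 = -20*sqrt(5)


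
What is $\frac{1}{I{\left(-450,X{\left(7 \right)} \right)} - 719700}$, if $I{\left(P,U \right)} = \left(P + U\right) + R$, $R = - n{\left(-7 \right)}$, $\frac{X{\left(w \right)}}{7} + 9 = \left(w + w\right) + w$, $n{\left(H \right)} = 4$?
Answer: $- \frac{1}{720070} \approx -1.3888 \cdot 10^{-6}$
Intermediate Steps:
$X{\left(w \right)} = -63 + 21 w$ ($X{\left(w \right)} = -63 + 7 \left(\left(w + w\right) + w\right) = -63 + 7 \left(2 w + w\right) = -63 + 7 \cdot 3 w = -63 + 21 w$)
$R = -4$ ($R = \left(-1\right) 4 = -4$)
$I{\left(P,U \right)} = -4 + P + U$ ($I{\left(P,U \right)} = \left(P + U\right) - 4 = -4 + P + U$)
$\frac{1}{I{\left(-450,X{\left(7 \right)} \right)} - 719700} = \frac{1}{\left(-4 - 450 + \left(-63 + 21 \cdot 7\right)\right) - 719700} = \frac{1}{\left(-4 - 450 + \left(-63 + 147\right)\right) - 719700} = \frac{1}{\left(-4 - 450 + 84\right) - 719700} = \frac{1}{-370 - 719700} = \frac{1}{-720070} = - \frac{1}{720070}$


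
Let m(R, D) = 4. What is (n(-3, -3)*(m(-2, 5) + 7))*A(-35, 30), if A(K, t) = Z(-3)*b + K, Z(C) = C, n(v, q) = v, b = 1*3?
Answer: 1452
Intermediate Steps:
b = 3
A(K, t) = -9 + K (A(K, t) = -3*3 + K = -9 + K)
(n(-3, -3)*(m(-2, 5) + 7))*A(-35, 30) = (-3*(4 + 7))*(-9 - 35) = -3*11*(-44) = -33*(-44) = 1452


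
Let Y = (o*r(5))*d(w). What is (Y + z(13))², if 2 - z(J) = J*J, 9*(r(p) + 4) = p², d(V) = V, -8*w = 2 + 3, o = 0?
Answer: 27889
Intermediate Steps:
w = -5/8 (w = -(2 + 3)/8 = -⅛*5 = -5/8 ≈ -0.62500)
r(p) = -4 + p²/9
z(J) = 2 - J² (z(J) = 2 - J*J = 2 - J²)
Y = 0 (Y = (0*(-4 + (⅑)*5²))*(-5/8) = (0*(-4 + (⅑)*25))*(-5/8) = (0*(-4 + 25/9))*(-5/8) = (0*(-11/9))*(-5/8) = 0*(-5/8) = 0)
(Y + z(13))² = (0 + (2 - 1*13²))² = (0 + (2 - 1*169))² = (0 + (2 - 169))² = (0 - 167)² = (-167)² = 27889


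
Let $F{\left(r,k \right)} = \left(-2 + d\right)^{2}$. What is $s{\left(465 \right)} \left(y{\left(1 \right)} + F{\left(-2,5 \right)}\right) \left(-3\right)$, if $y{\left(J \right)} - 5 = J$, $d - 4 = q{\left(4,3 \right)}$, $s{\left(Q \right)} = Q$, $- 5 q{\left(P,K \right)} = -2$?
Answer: $- \frac{82026}{5} \approx -16405.0$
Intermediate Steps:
$q{\left(P,K \right)} = \frac{2}{5}$ ($q{\left(P,K \right)} = \left(- \frac{1}{5}\right) \left(-2\right) = \frac{2}{5}$)
$d = \frac{22}{5}$ ($d = 4 + \frac{2}{5} = \frac{22}{5} \approx 4.4$)
$y{\left(J \right)} = 5 + J$
$F{\left(r,k \right)} = \frac{144}{25}$ ($F{\left(r,k \right)} = \left(-2 + \frac{22}{5}\right)^{2} = \left(\frac{12}{5}\right)^{2} = \frac{144}{25}$)
$s{\left(465 \right)} \left(y{\left(1 \right)} + F{\left(-2,5 \right)}\right) \left(-3\right) = 465 \left(\left(5 + 1\right) + \frac{144}{25}\right) \left(-3\right) = 465 \left(6 + \frac{144}{25}\right) \left(-3\right) = 465 \cdot \frac{294}{25} \left(-3\right) = 465 \left(- \frac{882}{25}\right) = - \frac{82026}{5}$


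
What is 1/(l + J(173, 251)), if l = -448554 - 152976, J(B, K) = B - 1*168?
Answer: -1/601525 ≈ -1.6624e-6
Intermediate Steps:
J(B, K) = -168 + B (J(B, K) = B - 168 = -168 + B)
l = -601530
1/(l + J(173, 251)) = 1/(-601530 + (-168 + 173)) = 1/(-601530 + 5) = 1/(-601525) = -1/601525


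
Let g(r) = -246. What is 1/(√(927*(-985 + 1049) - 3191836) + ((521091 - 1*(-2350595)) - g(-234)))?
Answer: 717983/2061999136283 - I*√783127/4123998272566 ≈ 3.482e-7 - 2.1458e-10*I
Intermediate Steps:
1/(√(927*(-985 + 1049) - 3191836) + ((521091 - 1*(-2350595)) - g(-234))) = 1/(√(927*(-985 + 1049) - 3191836) + ((521091 - 1*(-2350595)) - 1*(-246))) = 1/(√(927*64 - 3191836) + ((521091 + 2350595) + 246)) = 1/(√(59328 - 3191836) + (2871686 + 246)) = 1/(√(-3132508) + 2871932) = 1/(2*I*√783127 + 2871932) = 1/(2871932 + 2*I*√783127)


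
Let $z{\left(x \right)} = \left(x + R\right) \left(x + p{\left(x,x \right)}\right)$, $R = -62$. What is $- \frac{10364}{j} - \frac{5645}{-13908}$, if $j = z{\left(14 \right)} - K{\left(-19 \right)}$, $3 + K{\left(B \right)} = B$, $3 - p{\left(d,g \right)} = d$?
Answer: $\frac{1187141}{13908} \approx 85.357$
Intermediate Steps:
$p{\left(d,g \right)} = 3 - d$
$K{\left(B \right)} = -3 + B$
$z{\left(x \right)} = -186 + 3 x$ ($z{\left(x \right)} = \left(x - 62\right) \left(x - \left(-3 + x\right)\right) = \left(-62 + x\right) 3 = -186 + 3 x$)
$j = -122$ ($j = \left(-186 + 3 \cdot 14\right) - \left(-3 - 19\right) = \left(-186 + 42\right) - -22 = -144 + 22 = -122$)
$- \frac{10364}{j} - \frac{5645}{-13908} = - \frac{10364}{-122} - \frac{5645}{-13908} = \left(-10364\right) \left(- \frac{1}{122}\right) - - \frac{5645}{13908} = \frac{5182}{61} + \frac{5645}{13908} = \frac{1187141}{13908}$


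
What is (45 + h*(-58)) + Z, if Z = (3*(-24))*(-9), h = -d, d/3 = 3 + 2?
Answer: 1563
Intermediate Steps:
d = 15 (d = 3*(3 + 2) = 3*5 = 15)
h = -15 (h = -1*15 = -15)
Z = 648 (Z = -72*(-9) = 648)
(45 + h*(-58)) + Z = (45 - 15*(-58)) + 648 = (45 + 870) + 648 = 915 + 648 = 1563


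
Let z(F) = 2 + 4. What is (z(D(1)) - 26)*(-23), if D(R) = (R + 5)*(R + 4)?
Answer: 460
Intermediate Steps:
D(R) = (4 + R)*(5 + R) (D(R) = (5 + R)*(4 + R) = (4 + R)*(5 + R))
z(F) = 6
(z(D(1)) - 26)*(-23) = (6 - 26)*(-23) = -20*(-23) = 460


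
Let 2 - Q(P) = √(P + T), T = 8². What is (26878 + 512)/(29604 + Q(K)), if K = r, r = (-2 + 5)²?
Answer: 270302780/292171721 + 9130*√73/292171721 ≈ 0.92542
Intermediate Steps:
r = 9 (r = 3² = 9)
K = 9
T = 64
Q(P) = 2 - √(64 + P) (Q(P) = 2 - √(P + 64) = 2 - √(64 + P))
(26878 + 512)/(29604 + Q(K)) = (26878 + 512)/(29604 + (2 - √(64 + 9))) = 27390/(29604 + (2 - √73)) = 27390/(29606 - √73)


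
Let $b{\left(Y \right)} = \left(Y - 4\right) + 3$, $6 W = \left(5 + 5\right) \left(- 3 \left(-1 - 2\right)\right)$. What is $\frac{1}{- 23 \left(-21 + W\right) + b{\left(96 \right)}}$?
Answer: $\frac{1}{233} \approx 0.0042918$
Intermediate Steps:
$W = 15$ ($W = \frac{\left(5 + 5\right) \left(- 3 \left(-1 - 2\right)\right)}{6} = \frac{10 \left(\left(-3\right) \left(-3\right)\right)}{6} = \frac{10 \cdot 9}{6} = \frac{1}{6} \cdot 90 = 15$)
$b{\left(Y \right)} = -1 + Y$ ($b{\left(Y \right)} = \left(-4 + Y\right) + 3 = -1 + Y$)
$\frac{1}{- 23 \left(-21 + W\right) + b{\left(96 \right)}} = \frac{1}{- 23 \left(-21 + 15\right) + \left(-1 + 96\right)} = \frac{1}{\left(-23\right) \left(-6\right) + 95} = \frac{1}{138 + 95} = \frac{1}{233}$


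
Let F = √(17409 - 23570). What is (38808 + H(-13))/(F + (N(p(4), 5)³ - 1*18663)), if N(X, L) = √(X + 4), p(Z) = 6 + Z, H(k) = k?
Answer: 38795/(-18663 + 14*√14 + I*√6161) ≈ -2.0845 - 0.0087917*I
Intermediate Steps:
N(X, L) = √(4 + X)
F = I*√6161 (F = √(-6161) = I*√6161 ≈ 78.492*I)
(38808 + H(-13))/(F + (N(p(4), 5)³ - 1*18663)) = (38808 - 13)/(I*√6161 + ((√(4 + (6 + 4)))³ - 1*18663)) = 38795/(I*√6161 + ((√(4 + 10))³ - 18663)) = 38795/(I*√6161 + ((√14)³ - 18663)) = 38795/(I*√6161 + (14*√14 - 18663)) = 38795/(I*√6161 + (-18663 + 14*√14)) = 38795/(-18663 + 14*√14 + I*√6161)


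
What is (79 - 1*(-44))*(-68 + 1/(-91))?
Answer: -761247/91 ≈ -8365.3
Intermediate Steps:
(79 - 1*(-44))*(-68 + 1/(-91)) = (79 + 44)*(-68 - 1/91) = 123*(-6189/91) = -761247/91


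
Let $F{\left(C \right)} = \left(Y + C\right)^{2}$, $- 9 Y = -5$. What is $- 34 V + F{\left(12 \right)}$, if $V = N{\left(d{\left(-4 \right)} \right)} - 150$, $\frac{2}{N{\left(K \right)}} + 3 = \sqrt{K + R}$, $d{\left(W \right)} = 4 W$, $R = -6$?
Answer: $\frac{13218463}{2511} + \frac{68 i \sqrt{22}}{31} \approx 5264.2 + 10.289 i$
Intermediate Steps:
$Y = \frac{5}{9}$ ($Y = \left(- \frac{1}{9}\right) \left(-5\right) = \frac{5}{9} \approx 0.55556$)
$N{\left(K \right)} = \frac{2}{-3 + \sqrt{-6 + K}}$ ($N{\left(K \right)} = \frac{2}{-3 + \sqrt{K - 6}} = \frac{2}{-3 + \sqrt{-6 + K}}$)
$F{\left(C \right)} = \left(\frac{5}{9} + C\right)^{2}$
$V = -150 + \frac{2}{-3 + i \sqrt{22}}$ ($V = \frac{2}{-3 + \sqrt{-6 + 4 \left(-4\right)}} - 150 = \frac{2}{-3 + \sqrt{-6 - 16}} - 150 = \frac{2}{-3 + \sqrt{-22}} - 150 = \frac{2}{-3 + i \sqrt{22}} - 150 = -150 + \frac{2}{-3 + i \sqrt{22}} \approx -150.19 - 0.30261 i$)
$- 34 V + F{\left(12 \right)} = - 34 \left(- \frac{4656}{31} - \frac{2 i \sqrt{22}}{31}\right) + \frac{\left(5 + 9 \cdot 12\right)^{2}}{81} = \left(\frac{158304}{31} + \frac{68 i \sqrt{22}}{31}\right) + \frac{\left(5 + 108\right)^{2}}{81} = \left(\frac{158304}{31} + \frac{68 i \sqrt{22}}{31}\right) + \frac{113^{2}}{81} = \left(\frac{158304}{31} + \frac{68 i \sqrt{22}}{31}\right) + \frac{1}{81} \cdot 12769 = \left(\frac{158304}{31} + \frac{68 i \sqrt{22}}{31}\right) + \frac{12769}{81} = \frac{13218463}{2511} + \frac{68 i \sqrt{22}}{31}$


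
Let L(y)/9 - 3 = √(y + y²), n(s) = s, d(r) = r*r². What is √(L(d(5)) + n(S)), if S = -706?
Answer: √(-679 + 135*√70) ≈ 21.225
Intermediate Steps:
d(r) = r³
L(y) = 27 + 9*√(y + y²)
√(L(d(5)) + n(S)) = √((27 + 9*√(5³*(1 + 5³))) - 706) = √((27 + 9*√(125*(1 + 125))) - 706) = √((27 + 9*√(125*126)) - 706) = √((27 + 9*√15750) - 706) = √((27 + 9*(15*√70)) - 706) = √((27 + 135*√70) - 706) = √(-679 + 135*√70)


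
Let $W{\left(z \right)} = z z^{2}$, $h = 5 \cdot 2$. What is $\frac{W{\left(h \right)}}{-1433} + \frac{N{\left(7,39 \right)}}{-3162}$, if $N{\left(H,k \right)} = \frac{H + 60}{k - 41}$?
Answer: $- \frac{6227989}{9062292} \approx -0.68724$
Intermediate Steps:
$N{\left(H,k \right)} = \frac{60 + H}{-41 + k}$
$h = 10$
$W{\left(z \right)} = z^{3}$
$\frac{W{\left(h \right)}}{-1433} + \frac{N{\left(7,39 \right)}}{-3162} = \frac{10^{3}}{-1433} + \frac{\frac{1}{-41 + 39} \left(60 + 7\right)}{-3162} = 1000 \left(- \frac{1}{1433}\right) + \frac{1}{-2} \cdot 67 \left(- \frac{1}{3162}\right) = - \frac{1000}{1433} + \left(- \frac{1}{2}\right) 67 \left(- \frac{1}{3162}\right) = - \frac{1000}{1433} - - \frac{67}{6324} = - \frac{1000}{1433} + \frac{67}{6324} = - \frac{6227989}{9062292}$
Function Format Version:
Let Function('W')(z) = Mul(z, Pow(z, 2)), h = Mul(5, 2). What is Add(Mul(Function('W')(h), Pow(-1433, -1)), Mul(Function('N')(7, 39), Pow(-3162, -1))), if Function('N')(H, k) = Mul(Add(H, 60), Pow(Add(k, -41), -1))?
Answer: Rational(-6227989, 9062292) ≈ -0.68724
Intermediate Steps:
Function('N')(H, k) = Mul(Pow(Add(-41, k), -1), Add(60, H)) (Function('N')(H, k) = Mul(Add(60, H), Pow(Add(-41, k), -1)) = Mul(Pow(Add(-41, k), -1), Add(60, H)))
h = 10
Function('W')(z) = Pow(z, 3)
Add(Mul(Function('W')(h), Pow(-1433, -1)), Mul(Function('N')(7, 39), Pow(-3162, -1))) = Add(Mul(Pow(10, 3), Pow(-1433, -1)), Mul(Mul(Pow(Add(-41, 39), -1), Add(60, 7)), Pow(-3162, -1))) = Add(Mul(1000, Rational(-1, 1433)), Mul(Mul(Pow(-2, -1), 67), Rational(-1, 3162))) = Add(Rational(-1000, 1433), Mul(Mul(Rational(-1, 2), 67), Rational(-1, 3162))) = Add(Rational(-1000, 1433), Mul(Rational(-67, 2), Rational(-1, 3162))) = Add(Rational(-1000, 1433), Rational(67, 6324)) = Rational(-6227989, 9062292)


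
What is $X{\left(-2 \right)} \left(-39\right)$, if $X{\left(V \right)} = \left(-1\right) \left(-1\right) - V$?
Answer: $-117$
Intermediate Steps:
$X{\left(V \right)} = 1 - V$
$X{\left(-2 \right)} \left(-39\right) = \left(1 - -2\right) \left(-39\right) = \left(1 + 2\right) \left(-39\right) = 3 \left(-39\right) = -117$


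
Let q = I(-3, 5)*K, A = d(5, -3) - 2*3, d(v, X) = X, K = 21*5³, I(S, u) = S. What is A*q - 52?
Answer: 70823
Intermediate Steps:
K = 2625 (K = 21*125 = 2625)
A = -9 (A = -3 - 2*3 = -3 - 6 = -9)
q = -7875 (q = -3*2625 = -7875)
A*q - 52 = -9*(-7875) - 52 = 70875 - 52 = 70823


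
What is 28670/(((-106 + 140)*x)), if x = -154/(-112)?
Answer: 114680/187 ≈ 613.26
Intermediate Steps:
x = 11/8 (x = -154*(-1/112) = 11/8 ≈ 1.3750)
28670/(((-106 + 140)*x)) = 28670/(((-106 + 140)*(11/8))) = 28670/((34*(11/8))) = 28670/(187/4) = 28670*(4/187) = 114680/187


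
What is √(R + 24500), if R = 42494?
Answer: √66994 ≈ 258.83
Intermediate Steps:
√(R + 24500) = √(42494 + 24500) = √66994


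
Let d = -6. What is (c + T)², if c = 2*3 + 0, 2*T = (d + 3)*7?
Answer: 81/4 ≈ 20.250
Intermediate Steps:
T = -21/2 (T = ((-6 + 3)*7)/2 = (-3*7)/2 = (½)*(-21) = -21/2 ≈ -10.500)
c = 6 (c = 6 + 0 = 6)
(c + T)² = (6 - 21/2)² = (-9/2)² = 81/4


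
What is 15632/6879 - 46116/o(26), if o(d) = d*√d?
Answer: 15632/6879 - 11529*√26/169 ≈ -345.58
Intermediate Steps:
o(d) = d^(3/2)
15632/6879 - 46116/o(26) = 15632/6879 - 46116*√26/676 = 15632*(1/6879) - 46116*√26/676 = 15632/6879 - 11529*√26/169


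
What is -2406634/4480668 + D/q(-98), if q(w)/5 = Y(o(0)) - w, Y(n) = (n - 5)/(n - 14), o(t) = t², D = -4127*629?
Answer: -532204667101/100815030 ≈ -5279.0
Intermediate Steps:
D = -2595883
Y(n) = (-5 + n)/(-14 + n)
q(w) = 25/14 - 5*w (q(w) = 5*((-5 + 0²)/(-14 + 0²) - w) = 5*((-5 + 0)/(-14 + 0) - w) = 5*(-5/(-14) - w) = 5*(-1/14*(-5) - w) = 5*(5/14 - w) = 25/14 - 5*w)
-2406634/4480668 + D/q(-98) = -2406634/4480668 - 2595883/(25/14 - 5*(-98)) = -2406634*1/4480668 - 2595883/(25/14 + 490) = -1203317/2240334 - 2595883/6885/14 = -1203317/2240334 - 2595883*14/6885 = -1203317/2240334 - 2137786/405 = -532204667101/100815030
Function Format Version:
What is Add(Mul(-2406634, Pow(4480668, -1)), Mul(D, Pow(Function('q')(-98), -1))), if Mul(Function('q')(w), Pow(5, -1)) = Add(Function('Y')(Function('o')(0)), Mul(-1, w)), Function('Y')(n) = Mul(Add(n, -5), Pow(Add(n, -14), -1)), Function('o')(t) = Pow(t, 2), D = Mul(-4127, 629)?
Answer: Rational(-532204667101, 100815030) ≈ -5279.0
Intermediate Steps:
D = -2595883
Function('Y')(n) = Mul(Pow(Add(-14, n), -1), Add(-5, n)) (Function('Y')(n) = Mul(Add(-5, n), Pow(Add(-14, n), -1)) = Mul(Pow(Add(-14, n), -1), Add(-5, n)))
Function('q')(w) = Add(Rational(25, 14), Mul(-5, w)) (Function('q')(w) = Mul(5, Add(Mul(Pow(Add(-14, Pow(0, 2)), -1), Add(-5, Pow(0, 2))), Mul(-1, w))) = Mul(5, Add(Mul(Pow(Add(-14, 0), -1), Add(-5, 0)), Mul(-1, w))) = Mul(5, Add(Mul(Pow(-14, -1), -5), Mul(-1, w))) = Mul(5, Add(Mul(Rational(-1, 14), -5), Mul(-1, w))) = Mul(5, Add(Rational(5, 14), Mul(-1, w))) = Add(Rational(25, 14), Mul(-5, w)))
Add(Mul(-2406634, Pow(4480668, -1)), Mul(D, Pow(Function('q')(-98), -1))) = Add(Mul(-2406634, Pow(4480668, -1)), Mul(-2595883, Pow(Add(Rational(25, 14), Mul(-5, -98)), -1))) = Add(Mul(-2406634, Rational(1, 4480668)), Mul(-2595883, Pow(Add(Rational(25, 14), 490), -1))) = Add(Rational(-1203317, 2240334), Mul(-2595883, Pow(Rational(6885, 14), -1))) = Add(Rational(-1203317, 2240334), Mul(-2595883, Rational(14, 6885))) = Add(Rational(-1203317, 2240334), Rational(-2137786, 405)) = Rational(-532204667101, 100815030)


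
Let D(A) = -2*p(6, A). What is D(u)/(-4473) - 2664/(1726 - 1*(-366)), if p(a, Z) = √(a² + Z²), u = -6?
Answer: -666/523 + 4*√2/1491 ≈ -1.2696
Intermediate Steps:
p(a, Z) = √(Z² + a²)
D(A) = -2*√(36 + A²) (D(A) = -2*√(A² + 6²) = -2*√(A² + 36) = -2*√(36 + A²))
D(u)/(-4473) - 2664/(1726 - 1*(-366)) = -2*√(36 + (-6)²)/(-4473) - 2664/(1726 - 1*(-366)) = -2*√(36 + 36)*(-1/4473) - 2664/(1726 + 366) = -12*√2*(-1/4473) - 2664/2092 = -12*√2*(-1/4473) - 2664*1/2092 = -12*√2*(-1/4473) - 666/523 = 4*√2/1491 - 666/523 = -666/523 + 4*√2/1491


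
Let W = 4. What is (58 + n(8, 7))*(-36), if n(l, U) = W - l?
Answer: -1944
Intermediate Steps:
n(l, U) = 4 - l
(58 + n(8, 7))*(-36) = (58 + (4 - 1*8))*(-36) = (58 + (4 - 8))*(-36) = (58 - 4)*(-36) = 54*(-36) = -1944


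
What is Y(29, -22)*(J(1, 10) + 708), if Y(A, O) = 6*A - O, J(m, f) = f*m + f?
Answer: 142688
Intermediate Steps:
J(m, f) = f + f*m
Y(A, O) = -O + 6*A
Y(29, -22)*(J(1, 10) + 708) = (-1*(-22) + 6*29)*(10*(1 + 1) + 708) = (22 + 174)*(10*2 + 708) = 196*(20 + 708) = 196*728 = 142688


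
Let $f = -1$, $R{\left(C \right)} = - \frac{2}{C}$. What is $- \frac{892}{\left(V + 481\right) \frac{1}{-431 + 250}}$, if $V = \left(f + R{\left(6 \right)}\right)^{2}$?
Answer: $\frac{1453068}{4345} \approx 334.42$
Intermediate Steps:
$V = \frac{16}{9}$ ($V = \left(-1 - \frac{2}{6}\right)^{2} = \left(-1 - \frac{1}{3}\right)^{2} = \left(- \frac{4}{3}\right)^{2} = \frac{16}{9} \approx 1.7778$)
$- \frac{892}{\left(V + 481\right) \frac{1}{-431 + 250}} = - \frac{892}{\left(\frac{16}{9} + 481\right) \frac{1}{-431 + 250}} = - \frac{892}{\frac{4345}{9} \frac{1}{-181}} = - \frac{892}{\frac{4345}{9} \left(- \frac{1}{181}\right)} = - \frac{892}{- \frac{4345}{1629}} = \left(-892\right) \left(- \frac{1629}{4345}\right) = \frac{1453068}{4345}$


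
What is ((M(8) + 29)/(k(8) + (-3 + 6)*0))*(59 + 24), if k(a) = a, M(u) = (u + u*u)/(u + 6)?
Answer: 19837/56 ≈ 354.23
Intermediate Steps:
M(u) = (u + u²)/(6 + u)
((M(8) + 29)/(k(8) + (-3 + 6)*0))*(59 + 24) = ((8*(1 + 8)/(6 + 8) + 29)/(8 + (-3 + 6)*0))*(59 + 24) = ((8*9/14 + 29)/(8 + 3*0))*83 = ((8*(1/14)*9 + 29)/(8 + 0))*83 = ((36/7 + 29)/8)*83 = ((239/7)*(⅛))*83 = (239/56)*83 = 19837/56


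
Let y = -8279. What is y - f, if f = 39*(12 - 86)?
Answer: -5393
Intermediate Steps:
f = -2886 (f = 39*(-74) = -2886)
y - f = -8279 - 1*(-2886) = -8279 + 2886 = -5393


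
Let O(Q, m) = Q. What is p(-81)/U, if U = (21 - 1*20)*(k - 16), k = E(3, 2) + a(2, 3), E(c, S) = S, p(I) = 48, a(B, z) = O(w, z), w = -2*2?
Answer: -8/3 ≈ -2.6667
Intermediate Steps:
w = -4
a(B, z) = -4
k = -2 (k = 2 - 4 = -2)
U = -18 (U = (21 - 1*20)*(-2 - 16) = (21 - 20)*(-18) = 1*(-18) = -18)
p(-81)/U = 48/(-18) = 48*(-1/18) = -8/3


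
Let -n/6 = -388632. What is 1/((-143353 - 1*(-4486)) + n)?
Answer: 1/2192925 ≈ 4.5601e-7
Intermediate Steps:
n = 2331792 (n = -6*(-388632) = 2331792)
1/((-143353 - 1*(-4486)) + n) = 1/((-143353 - 1*(-4486)) + 2331792) = 1/((-143353 + 4486) + 2331792) = 1/(-138867 + 2331792) = 1/2192925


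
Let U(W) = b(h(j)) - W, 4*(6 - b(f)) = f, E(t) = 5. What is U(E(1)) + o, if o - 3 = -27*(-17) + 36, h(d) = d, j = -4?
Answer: 500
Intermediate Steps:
b(f) = 6 - f/4
o = 498 (o = 3 + (-27*(-17) + 36) = 3 + (459 + 36) = 3 + 495 = 498)
U(W) = 7 - W (U(W) = (6 - ¼*(-4)) - W = (6 + 1) - W = 7 - W)
U(E(1)) + o = (7 - 1*5) + 498 = (7 - 5) + 498 = 2 + 498 = 500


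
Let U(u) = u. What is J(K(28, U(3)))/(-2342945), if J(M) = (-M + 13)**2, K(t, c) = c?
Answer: -20/468589 ≈ -4.2681e-5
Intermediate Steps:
J(M) = (13 - M)**2
J(K(28, U(3)))/(-2342945) = (-13 + 3)**2/(-2342945) = (-10)**2*(-1/2342945) = 100*(-1/2342945) = -20/468589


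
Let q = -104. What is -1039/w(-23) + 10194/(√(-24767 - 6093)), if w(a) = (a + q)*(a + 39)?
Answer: 1039/2032 - 5097*I*√7715/7715 ≈ 0.51132 - 58.029*I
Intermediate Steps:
w(a) = (-104 + a)*(39 + a) (w(a) = (a - 104)*(a + 39) = (-104 + a)*(39 + a))
-1039/w(-23) + 10194/(√(-24767 - 6093)) = -1039/(-4056 + (-23)² - 65*(-23)) + 10194/(√(-24767 - 6093)) = -1039/(-4056 + 529 + 1495) + 10194/(√(-30860)) = -1039/(-2032) + 10194/((2*I*√7715)) = -1039*(-1/2032) + 10194*(-I*√7715/15430) = 1039/2032 - 5097*I*√7715/7715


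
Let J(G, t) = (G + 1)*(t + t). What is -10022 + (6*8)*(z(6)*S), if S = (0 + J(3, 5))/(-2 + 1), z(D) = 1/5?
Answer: -10406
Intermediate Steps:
z(D) = ⅕
J(G, t) = 2*t*(1 + G) (J(G, t) = (1 + G)*(2*t) = 2*t*(1 + G))
S = -40 (S = (0 + 2*5*(1 + 3))/(-2 + 1) = (0 + 2*5*4)/(-1) = (0 + 40)*(-1) = 40*(-1) = -40)
-10022 + (6*8)*(z(6)*S) = -10022 + (6*8)*((⅕)*(-40)) = -10022 + 48*(-8) = -10022 - 384 = -10406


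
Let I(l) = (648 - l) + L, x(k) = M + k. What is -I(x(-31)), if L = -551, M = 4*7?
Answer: -100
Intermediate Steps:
M = 28
x(k) = 28 + k
I(l) = 97 - l (I(l) = (648 - l) - 551 = 97 - l)
-I(x(-31)) = -(97 - (28 - 31)) = -(97 - 1*(-3)) = -(97 + 3) = -1*100 = -100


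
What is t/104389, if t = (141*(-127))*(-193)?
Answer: 3456051/104389 ≈ 33.107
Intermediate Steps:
t = 3456051 (t = -17907*(-193) = 3456051)
t/104389 = 3456051/104389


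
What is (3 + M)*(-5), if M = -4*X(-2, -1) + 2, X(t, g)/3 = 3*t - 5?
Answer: -685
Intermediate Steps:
X(t, g) = -15 + 9*t (X(t, g) = 3*(3*t - 5) = 3*(-5 + 3*t) = -15 + 9*t)
M = 134 (M = -4*(-15 + 9*(-2)) + 2 = -4*(-15 - 18) + 2 = -4*(-33) + 2 = 132 + 2 = 134)
(3 + M)*(-5) = (3 + 134)*(-5) = 137*(-5) = -685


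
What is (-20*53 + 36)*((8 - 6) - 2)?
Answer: 0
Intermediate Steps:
(-20*53 + 36)*((8 - 6) - 2) = (-1060 + 36)*(2 - 2) = -1024*0 = 0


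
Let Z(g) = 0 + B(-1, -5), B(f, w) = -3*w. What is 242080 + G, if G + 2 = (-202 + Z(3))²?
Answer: 277047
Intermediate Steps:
Z(g) = 15 (Z(g) = 0 - 3*(-5) = 0 + 15 = 15)
G = 34967 (G = -2 + (-202 + 15)² = -2 + (-187)² = -2 + 34969 = 34967)
242080 + G = 242080 + 34967 = 277047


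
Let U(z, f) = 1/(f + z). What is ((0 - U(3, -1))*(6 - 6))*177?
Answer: 0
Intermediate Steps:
((0 - U(3, -1))*(6 - 6))*177 = ((0 - 1/(-1 + 3))*(6 - 6))*177 = ((0 - 1/2)*0)*177 = ((0 - 1*½)*0)*177 = ((0 - ½)*0)*177 = -½*0*177 = 0*177 = 0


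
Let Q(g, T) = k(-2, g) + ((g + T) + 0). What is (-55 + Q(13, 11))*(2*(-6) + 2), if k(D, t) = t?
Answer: 180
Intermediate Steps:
Q(g, T) = T + 2*g (Q(g, T) = g + ((g + T) + 0) = g + ((T + g) + 0) = g + (T + g) = T + 2*g)
(-55 + Q(13, 11))*(2*(-6) + 2) = (-55 + (11 + 2*13))*(2*(-6) + 2) = (-55 + (11 + 26))*(-12 + 2) = (-55 + 37)*(-10) = -18*(-10) = 180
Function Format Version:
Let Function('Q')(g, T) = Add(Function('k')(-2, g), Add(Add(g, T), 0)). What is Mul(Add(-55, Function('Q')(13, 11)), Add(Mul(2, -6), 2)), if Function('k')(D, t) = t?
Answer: 180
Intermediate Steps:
Function('Q')(g, T) = Add(T, Mul(2, g)) (Function('Q')(g, T) = Add(g, Add(Add(g, T), 0)) = Add(g, Add(Add(T, g), 0)) = Add(g, Add(T, g)) = Add(T, Mul(2, g)))
Mul(Add(-55, Function('Q')(13, 11)), Add(Mul(2, -6), 2)) = Mul(Add(-55, Add(11, Mul(2, 13))), Add(Mul(2, -6), 2)) = Mul(Add(-55, Add(11, 26)), Add(-12, 2)) = Mul(Add(-55, 37), -10) = Mul(-18, -10) = 180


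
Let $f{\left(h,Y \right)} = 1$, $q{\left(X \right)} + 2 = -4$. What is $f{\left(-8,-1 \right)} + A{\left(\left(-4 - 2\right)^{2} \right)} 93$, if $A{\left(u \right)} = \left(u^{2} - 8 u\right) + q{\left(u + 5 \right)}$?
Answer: $93187$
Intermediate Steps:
$q{\left(X \right)} = -6$ ($q{\left(X \right)} = -2 - 4 = -6$)
$A{\left(u \right)} = -6 + u^{2} - 8 u$ ($A{\left(u \right)} = \left(u^{2} - 8 u\right) - 6 = -6 + u^{2} - 8 u$)
$f{\left(-8,-1 \right)} + A{\left(\left(-4 - 2\right)^{2} \right)} 93 = 1 + \left(-6 + \left(\left(-4 - 2\right)^{2}\right)^{2} - 8 \left(-4 - 2\right)^{2}\right) 93 = 1 + \left(-6 + \left(\left(-6\right)^{2}\right)^{2} - 8 \left(-6\right)^{2}\right) 93 = 1 + \left(-6 + 36^{2} - 288\right) 93 = 1 + \left(-6 + 1296 - 288\right) 93 = 1 + 1002 \cdot 93 = 1 + 93186 = 93187$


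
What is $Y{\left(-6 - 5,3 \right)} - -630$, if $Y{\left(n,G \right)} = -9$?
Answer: $621$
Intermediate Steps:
$Y{\left(-6 - 5,3 \right)} - -630 = -9 - -630 = -9 + 630 = 621$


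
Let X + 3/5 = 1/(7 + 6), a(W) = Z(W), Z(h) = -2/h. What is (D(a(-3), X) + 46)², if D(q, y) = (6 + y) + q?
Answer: 103388224/38025 ≈ 2719.0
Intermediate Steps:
a(W) = -2/W
X = -34/65 (X = -⅗ + 1/(7 + 6) = -⅗ + 1/13 = -34/65 ≈ -0.52308)
D(q, y) = 6 + q + y
(D(a(-3), X) + 46)² = ((6 - 2/(-3) - 34/65) + 46)² = ((6 - 2*(-⅓) - 34/65) + 46)² = ((6 + ⅔ - 34/65) + 46)² = (1198/195 + 46)² = (10168/195)² = 103388224/38025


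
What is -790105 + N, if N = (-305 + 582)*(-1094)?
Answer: -1093143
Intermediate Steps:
N = -303038 (N = 277*(-1094) = -303038)
-790105 + N = -790105 - 303038 = -1093143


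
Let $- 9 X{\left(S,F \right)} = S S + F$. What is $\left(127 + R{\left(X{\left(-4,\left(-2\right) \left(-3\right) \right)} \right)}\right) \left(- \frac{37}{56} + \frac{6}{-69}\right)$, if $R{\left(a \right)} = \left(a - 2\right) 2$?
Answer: $- \frac{113741}{1288} \approx -88.308$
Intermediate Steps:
$X{\left(S,F \right)} = - \frac{F}{9} - \frac{S^{2}}{9}$ ($X{\left(S,F \right)} = - \frac{S S + F}{9} = - \frac{S^{2} + F}{9} = - \frac{F + S^{2}}{9} = - \frac{F}{9} - \frac{S^{2}}{9}$)
$R{\left(a \right)} = -4 + 2 a$ ($R{\left(a \right)} = \left(-2 + a\right) 2 = -4 + 2 a$)
$\left(127 + R{\left(X{\left(-4,\left(-2\right) \left(-3\right) \right)} \right)}\right) \left(- \frac{37}{56} + \frac{6}{-69}\right) = \left(127 + \left(-4 + 2 \left(- \frac{\left(-2\right) \left(-3\right)}{9} - \frac{\left(-4\right)^{2}}{9}\right)\right)\right) \left(- \frac{37}{56} + \frac{6}{-69}\right) = \left(127 + \left(-4 + 2 \left(\left(- \frac{1}{9}\right) 6 - \frac{16}{9}\right)\right)\right) \left(\left(-37\right) \frac{1}{56} + 6 \left(- \frac{1}{69}\right)\right) = \left(127 + \left(-4 + 2 \left(- \frac{2}{3} - \frac{16}{9}\right)\right)\right) \left(- \frac{37}{56} - \frac{2}{23}\right) = \left(127 + \left(-4 + 2 \left(- \frac{22}{9}\right)\right)\right) \left(- \frac{963}{1288}\right) = \left(127 - \frac{80}{9}\right) \left(- \frac{963}{1288}\right) = \frac{1063}{9} \left(- \frac{963}{1288}\right) = - \frac{113741}{1288}$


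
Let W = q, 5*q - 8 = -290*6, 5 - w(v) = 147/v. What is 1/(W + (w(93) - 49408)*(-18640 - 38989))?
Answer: 5/14235681158 ≈ 3.5123e-10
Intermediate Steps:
w(v) = 5 - 147/v
q = -1732/5 (q = 8/5 + (-290*6)/5 = 8/5 + (⅕)*(-1740) = 8/5 - 348 = -1732/5 ≈ -346.40)
W = -1732/5 ≈ -346.40
1/(W + (w(93) - 49408)*(-18640 - 38989)) = 1/(-1732/5 + ((5 - 147/93) - 49408)*(-18640 - 38989)) = 1/(-1732/5 + ((5 - 147*1/93) - 49408)*(-57629)) = 1/(-1732/5 + ((5 - 49/31) - 49408)*(-57629)) = 1/(-1732/5 + (106/31 - 49408)*(-57629)) = 1/(-1732/5 - 1531542/31*(-57629)) = 1/(-1732/5 + 2847136578) = 1/(14235681158/5) = 5/14235681158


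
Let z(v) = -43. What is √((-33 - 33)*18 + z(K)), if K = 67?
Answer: I*√1231 ≈ 35.086*I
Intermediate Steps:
√((-33 - 33)*18 + z(K)) = √((-33 - 33)*18 - 43) = √(-66*18 - 43) = √(-1188 - 43) = √(-1231) = I*√1231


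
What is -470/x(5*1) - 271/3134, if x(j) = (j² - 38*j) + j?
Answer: 71481/25072 ≈ 2.8510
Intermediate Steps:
x(j) = j² - 37*j
-470/x(5*1) - 271/3134 = -470*1/(5*(-37 + 5*1)) - 271/3134 = -470*1/(5*(-37 + 5)) - 271*1/3134 = -470/(5*(-32)) - 271/3134 = -470/(-160) - 271/3134 = -470*(-1/160) - 271/3134 = 47/16 - 271/3134 = 71481/25072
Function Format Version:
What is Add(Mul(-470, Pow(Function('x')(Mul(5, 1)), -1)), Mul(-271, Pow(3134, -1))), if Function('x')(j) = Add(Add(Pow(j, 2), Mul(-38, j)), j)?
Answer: Rational(71481, 25072) ≈ 2.8510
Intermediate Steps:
Function('x')(j) = Add(Pow(j, 2), Mul(-37, j))
Add(Mul(-470, Pow(Function('x')(Mul(5, 1)), -1)), Mul(-271, Pow(3134, -1))) = Add(Mul(-470, Pow(Mul(Mul(5, 1), Add(-37, Mul(5, 1))), -1)), Mul(-271, Pow(3134, -1))) = Add(Mul(-470, Pow(Mul(5, Add(-37, 5)), -1)), Mul(-271, Rational(1, 3134))) = Add(Mul(-470, Pow(Mul(5, -32), -1)), Rational(-271, 3134)) = Add(Mul(-470, Pow(-160, -1)), Rational(-271, 3134)) = Add(Mul(-470, Rational(-1, 160)), Rational(-271, 3134)) = Add(Rational(47, 16), Rational(-271, 3134)) = Rational(71481, 25072)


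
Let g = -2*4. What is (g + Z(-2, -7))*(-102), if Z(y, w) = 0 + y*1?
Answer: 1020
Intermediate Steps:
g = -8
Z(y, w) = y (Z(y, w) = 0 + y = y)
(g + Z(-2, -7))*(-102) = (-8 - 2)*(-102) = -10*(-102) = 1020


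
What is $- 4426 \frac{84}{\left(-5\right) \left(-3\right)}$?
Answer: $- \frac{123928}{5} \approx -24786.0$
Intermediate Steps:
$- 4426 \frac{84}{\left(-5\right) \left(-3\right)} = - 4426 \cdot \frac{84}{15} = - 4426 \cdot 84 \cdot \frac{1}{15} = \left(-4426\right) \frac{28}{5} = - \frac{123928}{5}$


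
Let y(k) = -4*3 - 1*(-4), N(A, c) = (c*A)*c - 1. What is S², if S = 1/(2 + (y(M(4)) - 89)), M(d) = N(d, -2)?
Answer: 1/9025 ≈ 0.00011080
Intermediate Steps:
N(A, c) = -1 + A*c² (N(A, c) = (A*c)*c - 1 = A*c² - 1 = -1 + A*c²)
M(d) = -1 + 4*d (M(d) = -1 + d*(-2)² = -1 + d*4 = -1 + 4*d)
y(k) = -8 (y(k) = -12 + 4 = -8)
S = -1/95 (S = 1/(2 + (-8 - 89)) = 1/(2 - 97) = 1/(-95) = -1/95 ≈ -0.010526)
S² = (-1/95)² = 1/9025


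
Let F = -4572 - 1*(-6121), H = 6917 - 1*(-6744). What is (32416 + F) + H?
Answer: 47626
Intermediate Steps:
H = 13661 (H = 6917 + 6744 = 13661)
F = 1549 (F = -4572 + 6121 = 1549)
(32416 + F) + H = (32416 + 1549) + 13661 = 33965 + 13661 = 47626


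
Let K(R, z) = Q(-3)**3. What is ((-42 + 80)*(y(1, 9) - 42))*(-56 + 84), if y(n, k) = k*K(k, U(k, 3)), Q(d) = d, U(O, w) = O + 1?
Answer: -303240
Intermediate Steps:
U(O, w) = 1 + O
K(R, z) = -27 (K(R, z) = (-3)**3 = -27)
y(n, k) = -27*k (y(n, k) = k*(-27) = -27*k)
((-42 + 80)*(y(1, 9) - 42))*(-56 + 84) = ((-42 + 80)*(-27*9 - 42))*(-56 + 84) = (38*(-243 - 42))*28 = (38*(-285))*28 = -10830*28 = -303240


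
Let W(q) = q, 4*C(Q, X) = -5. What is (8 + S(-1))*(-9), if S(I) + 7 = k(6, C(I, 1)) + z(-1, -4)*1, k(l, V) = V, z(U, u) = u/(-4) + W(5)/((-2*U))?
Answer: -117/4 ≈ -29.250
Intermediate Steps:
C(Q, X) = -5/4 (C(Q, X) = (¼)*(-5) = -5/4)
z(U, u) = -5/(2*U) - u/4 (z(U, u) = u/(-4) + 5/((-2*U)) = u*(-¼) + 5*(-1/(2*U)) = -u/4 - 5/(2*U) = -5/(2*U) - u/4)
S(I) = -19/4 (S(I) = -7 + (-5/4 + ((¼)*(-10 - 1*(-1)*(-4))/(-1))*1) = -7 + (-5/4 + ((¼)*(-1)*(-10 - 4))*1) = -7 + (-5/4 + ((¼)*(-1)*(-14))*1) = -7 + (-5/4 + (7/2)*1) = -7 + (-5/4 + 7/2) = -7 + 9/4 = -19/4)
(8 + S(-1))*(-9) = (8 - 19/4)*(-9) = (13/4)*(-9) = -117/4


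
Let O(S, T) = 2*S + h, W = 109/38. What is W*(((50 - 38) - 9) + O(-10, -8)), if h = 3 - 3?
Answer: -1853/38 ≈ -48.763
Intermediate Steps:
h = 0
W = 109/38 (W = 109*(1/38) = 109/38 ≈ 2.8684)
O(S, T) = 2*S (O(S, T) = 2*S + 0 = 2*S)
W*(((50 - 38) - 9) + O(-10, -8)) = 109*(((50 - 38) - 9) + 2*(-10))/38 = 109*((12 - 9) - 20)/38 = 109*(3 - 20)/38 = (109/38)*(-17) = -1853/38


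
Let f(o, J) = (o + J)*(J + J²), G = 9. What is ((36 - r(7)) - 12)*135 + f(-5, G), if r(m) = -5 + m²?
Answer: -2340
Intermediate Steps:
f(o, J) = (J + o)*(J + J²)
((36 - r(7)) - 12)*135 + f(-5, G) = ((36 - (-5 + 7²)) - 12)*135 + 9*(9 - 5 + 9² + 9*(-5)) = ((36 - (-5 + 49)) - 12)*135 + 9*(9 - 5 + 81 - 45) = ((36 - 1*44) - 12)*135 + 9*40 = ((36 - 44) - 12)*135 + 360 = (-8 - 12)*135 + 360 = -20*135 + 360 = -2700 + 360 = -2340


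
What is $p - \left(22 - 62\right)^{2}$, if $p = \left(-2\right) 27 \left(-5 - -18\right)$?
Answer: $-2302$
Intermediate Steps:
$p = -702$ ($p = - 54 \left(-5 + 18\right) = \left(-54\right) 13 = -702$)
$p - \left(22 - 62\right)^{2} = -702 - \left(22 - 62\right)^{2} = -702 - \left(-40\right)^{2} = -702 - 1600 = -2302$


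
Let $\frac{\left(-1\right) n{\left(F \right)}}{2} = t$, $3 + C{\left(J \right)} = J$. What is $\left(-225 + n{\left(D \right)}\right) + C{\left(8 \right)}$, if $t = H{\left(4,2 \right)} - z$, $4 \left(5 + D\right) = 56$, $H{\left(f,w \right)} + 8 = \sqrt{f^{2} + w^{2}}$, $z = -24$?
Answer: $-252 - 4 \sqrt{5} \approx -260.94$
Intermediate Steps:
$C{\left(J \right)} = -3 + J$
$H{\left(f,w \right)} = -8 + \sqrt{f^{2} + w^{2}}$
$D = 9$ ($D = -5 + \frac{1}{4} \cdot 56 = -5 + 14 = 9$)
$t = 16 + 2 \sqrt{5}$ ($t = \left(-8 + \sqrt{4^{2} + 2^{2}}\right) - -24 = \left(-8 + \sqrt{16 + 4}\right) + 24 = \left(-8 + \sqrt{20}\right) + 24 = \left(-8 + 2 \sqrt{5}\right) + 24 = 16 + 2 \sqrt{5} \approx 20.472$)
$n{\left(F \right)} = -32 - 4 \sqrt{5}$ ($n{\left(F \right)} = - 2 \left(16 + 2 \sqrt{5}\right) = -32 - 4 \sqrt{5}$)
$\left(-225 + n{\left(D \right)}\right) + C{\left(8 \right)} = \left(-225 - \left(32 + 4 \sqrt{5}\right)\right) + \left(-3 + 8\right) = \left(-257 - 4 \sqrt{5}\right) + 5 = -252 - 4 \sqrt{5}$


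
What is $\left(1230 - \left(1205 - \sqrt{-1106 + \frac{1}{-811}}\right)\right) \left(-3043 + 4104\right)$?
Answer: $26525 + \frac{3183 i \sqrt{80826693}}{811} \approx 26525.0 + 35285.0 i$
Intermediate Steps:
$\left(1230 - \left(1205 - \sqrt{-1106 + \frac{1}{-811}}\right)\right) \left(-3043 + 4104\right) = \left(1230 - \left(1205 - \sqrt{-1106 - \frac{1}{811}}\right)\right) 1061 = \left(1230 - \left(1205 - \sqrt{- \frac{896967}{811}}\right)\right) 1061 = \left(1230 - \left(1205 - \frac{3 i \sqrt{80826693}}{811}\right)\right) 1061 = \left(25 + \frac{3 i \sqrt{80826693}}{811}\right) 1061 = 26525 + \frac{3183 i \sqrt{80826693}}{811}$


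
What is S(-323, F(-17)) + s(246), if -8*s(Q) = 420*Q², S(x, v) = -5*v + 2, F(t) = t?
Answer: -3177003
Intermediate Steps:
S(x, v) = 2 - 5*v
s(Q) = -105*Q²/2
S(-323, F(-17)) + s(246) = (2 - 5*(-17)) - 105/2*246² = (2 + 85) - 105/2*60516 = 87 - 3177090 = -3177003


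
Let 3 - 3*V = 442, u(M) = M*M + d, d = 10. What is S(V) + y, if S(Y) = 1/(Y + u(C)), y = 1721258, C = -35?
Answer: 5621628631/3266 ≈ 1.7213e+6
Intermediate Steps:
u(M) = 10 + M² (u(M) = M*M + 10 = M² + 10 = 10 + M²)
V = -439/3 (V = 1 - ⅓*442 = 1 - 442/3 = -439/3 ≈ -146.33)
S(Y) = 1/(1235 + Y) (S(Y) = 1/(Y + (10 + (-35)²)) = 1/(Y + (10 + 1225)) = 1/(Y + 1235) = 1/(1235 + Y))
S(V) + y = 1/(1235 - 439/3) + 1721258 = 1/(3266/3) + 1721258 = 3/3266 + 1721258 = 5621628631/3266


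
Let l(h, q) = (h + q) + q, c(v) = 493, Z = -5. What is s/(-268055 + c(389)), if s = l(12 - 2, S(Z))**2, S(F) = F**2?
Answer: -1800/133781 ≈ -0.013455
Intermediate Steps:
l(h, q) = h + 2*q
s = 3600 (s = ((12 - 2) + 2*(-5)**2)**2 = (10 + 2*25)**2 = (10 + 50)**2 = 60**2 = 3600)
s/(-268055 + c(389)) = 3600/(-268055 + 493) = 3600/(-267562) = 3600*(-1/267562) = -1800/133781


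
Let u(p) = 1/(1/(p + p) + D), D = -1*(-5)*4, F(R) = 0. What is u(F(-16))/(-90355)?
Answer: 0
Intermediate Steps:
D = 20 (D = 5*4 = 20)
u(p) = 1/(20 + 1/(2*p)) (u(p) = 1/(1/(p + p) + 20) = 1/(1/(2*p) + 20) = 1/(20 + 1/(2*p)))
u(F(-16))/(-90355) = (2*0/(1 + 40*0))/(-90355) = (2*0/(1 + 0))*(-1/90355) = (2*0/1)*(-1/90355) = (2*0*1)*(-1/90355) = 0*(-1/90355) = 0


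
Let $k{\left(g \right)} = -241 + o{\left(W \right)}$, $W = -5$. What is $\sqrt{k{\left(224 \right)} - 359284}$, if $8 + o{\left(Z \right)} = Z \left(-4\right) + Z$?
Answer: $i \sqrt{359518} \approx 599.6 i$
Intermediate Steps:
$o{\left(Z \right)} = -8 - 3 Z$ ($o{\left(Z \right)} = -8 + \left(Z \left(-4\right) + Z\right) = -8 + \left(- 4 Z + Z\right) = -8 - 3 Z$)
$k{\left(g \right)} = -234$ ($k{\left(g \right)} = -241 - -7 = -241 + \left(-8 + 15\right) = -241 + 7 = -234$)
$\sqrt{k{\left(224 \right)} - 359284} = \sqrt{-234 - 359284} = \sqrt{-359518} = i \sqrt{359518}$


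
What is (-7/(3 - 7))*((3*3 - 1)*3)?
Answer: 42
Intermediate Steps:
(-7/(3 - 7))*((3*3 - 1)*3) = (-7/(-4))*((9 - 1)*3) = (-¼*(-7))*(8*3) = (7/4)*24 = 42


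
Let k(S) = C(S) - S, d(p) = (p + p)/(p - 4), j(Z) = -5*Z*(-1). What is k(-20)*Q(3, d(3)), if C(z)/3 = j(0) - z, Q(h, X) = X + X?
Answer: -960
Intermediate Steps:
j(Z) = 5*Z
d(p) = 2*p/(-4 + p) (d(p) = (2*p)/(-4 + p) = 2*p/(-4 + p))
Q(h, X) = 2*X
C(z) = -3*z (C(z) = 3*(5*0 - z) = 3*(0 - z) = 3*(-z) = -3*z)
k(S) = -4*S (k(S) = -3*S - S = -4*S)
k(-20)*Q(3, d(3)) = (-4*(-20))*(2*(2*3/(-4 + 3))) = 80*(2*(2*3/(-1))) = 80*(2*(2*3*(-1))) = 80*(2*(-6)) = 80*(-12) = -960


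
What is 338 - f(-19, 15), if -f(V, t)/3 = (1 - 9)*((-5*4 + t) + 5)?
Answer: 338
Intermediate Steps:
f(V, t) = -360 + 24*t (f(V, t) = -3*(1 - 9)*((-5*4 + t) + 5) = -(-24)*((-20 + t) + 5) = -(-24)*(-15 + t) = -3*(120 - 8*t) = -360 + 24*t)
338 - f(-19, 15) = 338 - (-360 + 24*15) = 338 - (-360 + 360) = 338 - 1*0 = 338 + 0 = 338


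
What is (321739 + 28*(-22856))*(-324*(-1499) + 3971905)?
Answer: -1418531544049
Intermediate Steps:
(321739 + 28*(-22856))*(-324*(-1499) + 3971905) = (321739 - 639968)*(485676 + 3971905) = -318229*4457581 = -1418531544049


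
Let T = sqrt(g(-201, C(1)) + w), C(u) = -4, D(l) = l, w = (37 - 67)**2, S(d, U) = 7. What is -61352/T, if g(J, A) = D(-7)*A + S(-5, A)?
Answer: -61352*sqrt(935)/935 ≈ -2006.4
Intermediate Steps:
w = 900 (w = (-30)**2 = 900)
g(J, A) = 7 - 7*A (g(J, A) = -7*A + 7 = 7 - 7*A)
T = sqrt(935) (T = sqrt((7 - 7*(-4)) + 900) = sqrt((7 + 28) + 900) = sqrt(35 + 900) = sqrt(935) ≈ 30.578)
-61352/T = -61352*sqrt(935)/935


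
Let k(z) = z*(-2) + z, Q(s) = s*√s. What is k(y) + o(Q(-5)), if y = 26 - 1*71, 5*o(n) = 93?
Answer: 318/5 ≈ 63.600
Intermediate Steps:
Q(s) = s^(3/2)
o(n) = 93/5 (o(n) = (⅕)*93 = 93/5)
y = -45 (y = 26 - 71 = -45)
k(z) = -z (k(z) = -2*z + z = -z)
k(y) + o(Q(-5)) = -1*(-45) + 93/5 = 45 + 93/5 = 318/5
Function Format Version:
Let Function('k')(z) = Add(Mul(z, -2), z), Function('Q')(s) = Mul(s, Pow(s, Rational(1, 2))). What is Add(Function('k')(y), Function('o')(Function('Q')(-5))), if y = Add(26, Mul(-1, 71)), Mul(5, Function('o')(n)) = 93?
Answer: Rational(318, 5) ≈ 63.600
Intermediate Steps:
Function('Q')(s) = Pow(s, Rational(3, 2))
Function('o')(n) = Rational(93, 5) (Function('o')(n) = Mul(Rational(1, 5), 93) = Rational(93, 5))
y = -45 (y = Add(26, -71) = -45)
Function('k')(z) = Mul(-1, z) (Function('k')(z) = Add(Mul(-2, z), z) = Mul(-1, z))
Add(Function('k')(y), Function('o')(Function('Q')(-5))) = Add(Mul(-1, -45), Rational(93, 5)) = Add(45, Rational(93, 5)) = Rational(318, 5)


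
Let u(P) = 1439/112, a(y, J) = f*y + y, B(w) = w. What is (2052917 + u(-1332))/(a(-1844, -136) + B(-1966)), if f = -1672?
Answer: 229928143/344888096 ≈ 0.66667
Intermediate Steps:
a(y, J) = -1671*y (a(y, J) = -1672*y + y = -1671*y)
u(P) = 1439/112 (u(P) = 1439*(1/112) = 1439/112)
(2052917 + u(-1332))/(a(-1844, -136) + B(-1966)) = (2052917 + 1439/112)/(-1671*(-1844) - 1966) = 229928143/(112*(3081324 - 1966)) = (229928143/112)/3079358 = (229928143/112)*(1/3079358) = 229928143/344888096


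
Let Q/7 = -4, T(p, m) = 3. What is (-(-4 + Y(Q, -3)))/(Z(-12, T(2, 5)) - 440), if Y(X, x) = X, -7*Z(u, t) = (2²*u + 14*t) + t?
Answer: -224/3077 ≈ -0.072798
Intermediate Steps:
Z(u, t) = -15*t/7 - 4*u/7 (Z(u, t) = -((2²*u + 14*t) + t)/7 = -((4*u + 14*t) + t)/7 = -(4*u + 15*t)/7 = -15*t/7 - 4*u/7)
Q = -28 (Q = 7*(-4) = -28)
(-(-4 + Y(Q, -3)))/(Z(-12, T(2, 5)) - 440) = (-(-4 - 28))/((-15/7*3 - 4/7*(-12)) - 440) = (-1*(-32))/((-45/7 + 48/7) - 440) = 32/(3/7 - 440) = 32/(-3077/7) = 32*(-7/3077) = -224/3077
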